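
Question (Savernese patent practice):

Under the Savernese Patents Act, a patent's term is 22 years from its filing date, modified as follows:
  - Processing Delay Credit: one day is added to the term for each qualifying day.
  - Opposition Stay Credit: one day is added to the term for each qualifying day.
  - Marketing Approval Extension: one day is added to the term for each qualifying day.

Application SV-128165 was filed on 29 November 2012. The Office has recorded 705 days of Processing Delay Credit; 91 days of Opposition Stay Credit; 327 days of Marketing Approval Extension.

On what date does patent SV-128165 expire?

Base term: filing date + 22 years → 29 November 2034.
Processing Delay Credit: +705 days → 3 November 2036.
Opposition Stay Credit: +91 days → 2 February 2037.
Marketing Approval Extension: +327 days → 26 December 2037.

December 26, 2037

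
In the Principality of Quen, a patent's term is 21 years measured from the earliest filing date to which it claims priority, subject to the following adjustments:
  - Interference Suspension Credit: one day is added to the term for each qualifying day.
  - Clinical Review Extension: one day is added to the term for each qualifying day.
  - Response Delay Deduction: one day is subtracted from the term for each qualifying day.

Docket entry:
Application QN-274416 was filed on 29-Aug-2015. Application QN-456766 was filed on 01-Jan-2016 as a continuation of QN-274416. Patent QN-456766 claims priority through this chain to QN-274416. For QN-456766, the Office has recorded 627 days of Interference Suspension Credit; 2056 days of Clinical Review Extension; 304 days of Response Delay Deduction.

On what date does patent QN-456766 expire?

March 5, 2043

Earliest priority filing: 29 August 2015.
Base term: 29 August 2015 + 21 years → 29 August 2036.
Interference Suspension Credit: +627 days → 18 May 2038.
Clinical Review Extension: +2056 days → 3 January 2044.
Response Delay Deduction: −304 days → 5 March 2043.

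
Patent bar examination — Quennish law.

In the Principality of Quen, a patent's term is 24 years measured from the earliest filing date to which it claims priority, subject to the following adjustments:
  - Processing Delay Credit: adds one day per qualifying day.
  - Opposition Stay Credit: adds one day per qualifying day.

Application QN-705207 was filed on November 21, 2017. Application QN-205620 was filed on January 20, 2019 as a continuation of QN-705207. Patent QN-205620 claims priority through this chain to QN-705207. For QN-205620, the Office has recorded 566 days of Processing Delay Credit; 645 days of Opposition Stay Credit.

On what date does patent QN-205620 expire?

Earliest priority filing: 21 November 2017.
Base term: 21 November 2017 + 24 years → 21 November 2041.
Processing Delay Credit: +566 days → 10 June 2043.
Opposition Stay Credit: +645 days → 16 March 2045.

2045-03-16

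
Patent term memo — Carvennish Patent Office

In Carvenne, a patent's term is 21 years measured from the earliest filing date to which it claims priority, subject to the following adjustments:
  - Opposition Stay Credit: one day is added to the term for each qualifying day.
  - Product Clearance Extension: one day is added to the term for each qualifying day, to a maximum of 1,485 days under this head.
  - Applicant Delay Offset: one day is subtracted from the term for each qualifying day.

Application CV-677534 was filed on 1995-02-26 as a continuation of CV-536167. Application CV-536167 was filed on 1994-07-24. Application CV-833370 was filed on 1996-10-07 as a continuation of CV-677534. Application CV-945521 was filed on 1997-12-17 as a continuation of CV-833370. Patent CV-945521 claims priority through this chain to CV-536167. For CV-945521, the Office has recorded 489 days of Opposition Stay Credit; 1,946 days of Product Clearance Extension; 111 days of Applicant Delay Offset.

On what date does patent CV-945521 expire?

Earliest priority filing: 24 July 1994.
Base term: 24 July 1994 + 21 years → 24 July 2015.
Opposition Stay Credit: +489 days → 24 November 2016.
Product Clearance Extension: 1946 days claimed exceeds the 1485-day cap, so +1485 days → 18 December 2020.
Applicant Delay Offset: −111 days → 29 August 2020.

2020-08-29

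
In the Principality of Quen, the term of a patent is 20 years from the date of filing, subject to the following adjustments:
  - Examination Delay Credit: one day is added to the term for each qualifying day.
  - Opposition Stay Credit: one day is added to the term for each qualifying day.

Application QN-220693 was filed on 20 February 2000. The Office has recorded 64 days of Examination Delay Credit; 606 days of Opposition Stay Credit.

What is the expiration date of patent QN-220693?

December 21, 2021

Base term: filing date + 20 years → 20 February 2020.
Examination Delay Credit: +64 days → 24 April 2020.
Opposition Stay Credit: +606 days → 21 December 2021.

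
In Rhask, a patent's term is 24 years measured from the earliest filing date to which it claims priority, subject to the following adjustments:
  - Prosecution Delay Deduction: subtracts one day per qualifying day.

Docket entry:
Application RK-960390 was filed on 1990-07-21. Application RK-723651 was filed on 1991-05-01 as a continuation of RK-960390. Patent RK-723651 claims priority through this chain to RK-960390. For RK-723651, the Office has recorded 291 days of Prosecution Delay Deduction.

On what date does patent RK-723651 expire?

2013-10-03

Earliest priority filing: 21 July 1990.
Base term: 21 July 1990 + 24 years → 21 July 2014.
Prosecution Delay Deduction: −291 days → 3 October 2013.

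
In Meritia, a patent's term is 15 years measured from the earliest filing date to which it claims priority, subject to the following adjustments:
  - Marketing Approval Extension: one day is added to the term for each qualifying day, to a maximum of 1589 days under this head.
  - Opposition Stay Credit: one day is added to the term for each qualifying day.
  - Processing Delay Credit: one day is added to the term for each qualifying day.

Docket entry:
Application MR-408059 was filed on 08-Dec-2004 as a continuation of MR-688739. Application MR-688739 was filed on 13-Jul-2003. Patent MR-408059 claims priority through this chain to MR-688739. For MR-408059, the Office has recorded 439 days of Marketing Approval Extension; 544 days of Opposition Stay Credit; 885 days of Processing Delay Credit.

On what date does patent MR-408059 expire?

Earliest priority filing: 13 July 2003.
Base term: 13 July 2003 + 15 years → 13 July 2018.
Marketing Approval Extension: 439 days (within the 1589-day cap) → +439 days → 25 September 2019.
Opposition Stay Credit: +544 days → 22 March 2021.
Processing Delay Credit: +885 days → 24 August 2023.

August 24, 2023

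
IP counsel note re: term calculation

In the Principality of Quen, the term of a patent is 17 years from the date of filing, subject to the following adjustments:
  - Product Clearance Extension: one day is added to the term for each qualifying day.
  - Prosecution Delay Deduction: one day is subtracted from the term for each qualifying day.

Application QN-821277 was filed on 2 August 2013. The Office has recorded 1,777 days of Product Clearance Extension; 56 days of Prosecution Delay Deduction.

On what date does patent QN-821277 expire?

Base term: filing date + 17 years → 2 August 2030.
Product Clearance Extension: +1777 days → 14 June 2035.
Prosecution Delay Deduction: −56 days → 19 April 2035.

April 19, 2035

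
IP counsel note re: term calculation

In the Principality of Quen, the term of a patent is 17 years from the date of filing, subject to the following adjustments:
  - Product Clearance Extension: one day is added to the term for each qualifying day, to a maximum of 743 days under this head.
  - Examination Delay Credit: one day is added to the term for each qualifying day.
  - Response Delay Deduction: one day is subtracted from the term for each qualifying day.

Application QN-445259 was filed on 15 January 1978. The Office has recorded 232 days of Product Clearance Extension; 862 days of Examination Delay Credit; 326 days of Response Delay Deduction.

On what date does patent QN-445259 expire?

February 21, 1997

Base term: filing date + 17 years → 15 January 1995.
Product Clearance Extension: 232 days (within the 743-day cap) → +232 days → 4 September 1995.
Examination Delay Credit: +862 days → 13 January 1998.
Response Delay Deduction: −326 days → 21 February 1997.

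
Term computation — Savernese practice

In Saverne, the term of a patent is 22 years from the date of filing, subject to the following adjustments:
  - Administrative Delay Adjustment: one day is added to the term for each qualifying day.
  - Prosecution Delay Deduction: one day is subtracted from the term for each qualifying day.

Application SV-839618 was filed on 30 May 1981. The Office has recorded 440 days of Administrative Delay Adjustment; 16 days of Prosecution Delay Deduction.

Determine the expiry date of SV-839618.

Base term: filing date + 22 years → 30 May 2003.
Administrative Delay Adjustment: +440 days → 12 August 2004.
Prosecution Delay Deduction: −16 days → 27 July 2004.

July 27, 2004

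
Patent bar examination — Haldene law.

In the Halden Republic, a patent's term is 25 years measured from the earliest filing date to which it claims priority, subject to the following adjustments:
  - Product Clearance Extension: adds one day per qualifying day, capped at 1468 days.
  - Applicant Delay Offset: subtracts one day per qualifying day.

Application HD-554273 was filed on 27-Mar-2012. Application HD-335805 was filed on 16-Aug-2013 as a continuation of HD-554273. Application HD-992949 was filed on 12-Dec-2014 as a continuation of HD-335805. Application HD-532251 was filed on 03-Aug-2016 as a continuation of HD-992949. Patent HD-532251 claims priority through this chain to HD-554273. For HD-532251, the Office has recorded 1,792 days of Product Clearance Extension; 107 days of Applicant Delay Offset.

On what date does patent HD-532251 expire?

December 17, 2040

Earliest priority filing: 27 March 2012.
Base term: 27 March 2012 + 25 years → 27 March 2037.
Product Clearance Extension: 1792 days claimed exceeds the 1468-day cap, so +1468 days → 3 April 2041.
Applicant Delay Offset: −107 days → 17 December 2040.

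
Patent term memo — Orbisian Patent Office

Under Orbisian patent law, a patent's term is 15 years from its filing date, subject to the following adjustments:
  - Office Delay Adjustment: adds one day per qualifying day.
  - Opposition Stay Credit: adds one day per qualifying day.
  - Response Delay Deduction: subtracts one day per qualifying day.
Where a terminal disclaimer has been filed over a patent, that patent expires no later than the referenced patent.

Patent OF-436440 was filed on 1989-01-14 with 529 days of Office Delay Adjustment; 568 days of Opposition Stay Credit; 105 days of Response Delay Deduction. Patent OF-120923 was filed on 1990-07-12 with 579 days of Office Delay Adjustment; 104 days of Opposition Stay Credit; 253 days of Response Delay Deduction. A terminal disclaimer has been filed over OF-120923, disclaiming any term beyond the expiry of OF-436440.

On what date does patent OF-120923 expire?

2006-09-15

Natural term of OF-120923:
  Base: filing + 15 years → 12 July 2005.
  Office Delay Adjustment: +579 days → 11 February 2007.
  Opposition Stay Credit: +104 days → 26 May 2007.
  Response Delay Deduction: −253 days → 15 September 2006.
Expiry of referenced patent OF-436440:
  Base: filing + 15 years → 14 January 2004.
  Office Delay Adjustment: +529 days → 26 June 2005.
  Opposition Stay Credit: +568 days → 15 January 2007.
  Response Delay Deduction: −105 days → 2 October 2006.
Terminal disclaimer: OF-120923 expires on the earlier of 15 September 2006 and 2 October 2006.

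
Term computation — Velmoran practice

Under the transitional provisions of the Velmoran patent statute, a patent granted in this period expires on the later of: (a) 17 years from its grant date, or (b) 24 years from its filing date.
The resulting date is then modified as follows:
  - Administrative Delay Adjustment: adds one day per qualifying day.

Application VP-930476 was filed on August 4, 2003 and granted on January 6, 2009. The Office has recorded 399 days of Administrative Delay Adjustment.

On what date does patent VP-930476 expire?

September 6, 2028

(a) grant + 17 years → 6 January 2026.
(b) filing + 24 years → 4 August 2027.
Later of the two: 4 August 2027.
Administrative Delay Adjustment: +399 days → 6 September 2028.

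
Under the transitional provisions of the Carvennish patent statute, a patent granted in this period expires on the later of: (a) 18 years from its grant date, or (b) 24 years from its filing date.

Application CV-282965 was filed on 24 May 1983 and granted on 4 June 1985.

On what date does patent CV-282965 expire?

2007-05-24

(a) grant + 18 years → 4 June 2003.
(b) filing + 24 years → 24 May 2007.
Later of the two: 24 May 2007.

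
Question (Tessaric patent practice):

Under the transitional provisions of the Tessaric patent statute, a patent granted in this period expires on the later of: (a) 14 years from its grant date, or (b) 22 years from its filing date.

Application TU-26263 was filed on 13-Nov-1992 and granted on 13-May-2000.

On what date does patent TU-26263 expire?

2014-11-13

(a) grant + 14 years → 13 May 2014.
(b) filing + 22 years → 13 November 2014.
Later of the two: 13 November 2014.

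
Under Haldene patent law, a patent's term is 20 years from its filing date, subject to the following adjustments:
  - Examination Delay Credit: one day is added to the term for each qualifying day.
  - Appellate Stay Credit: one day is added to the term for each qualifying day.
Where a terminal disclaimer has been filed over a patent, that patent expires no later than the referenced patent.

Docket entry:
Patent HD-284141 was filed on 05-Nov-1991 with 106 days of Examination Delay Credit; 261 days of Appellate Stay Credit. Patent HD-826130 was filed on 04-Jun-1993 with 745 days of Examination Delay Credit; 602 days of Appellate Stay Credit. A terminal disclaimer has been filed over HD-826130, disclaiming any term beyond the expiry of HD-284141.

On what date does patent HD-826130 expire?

Natural term of HD-826130:
  Base: filing + 20 years → 4 June 2013.
  Examination Delay Credit: +745 days → 19 June 2015.
  Appellate Stay Credit: +602 days → 10 February 2017.
Expiry of referenced patent HD-284141:
  Base: filing + 20 years → 5 November 2011.
  Examination Delay Credit: +106 days → 19 February 2012.
  Appellate Stay Credit: +261 days → 6 November 2012.
Terminal disclaimer: HD-826130 expires on the earlier of 10 February 2017 and 6 November 2012.

2012-11-06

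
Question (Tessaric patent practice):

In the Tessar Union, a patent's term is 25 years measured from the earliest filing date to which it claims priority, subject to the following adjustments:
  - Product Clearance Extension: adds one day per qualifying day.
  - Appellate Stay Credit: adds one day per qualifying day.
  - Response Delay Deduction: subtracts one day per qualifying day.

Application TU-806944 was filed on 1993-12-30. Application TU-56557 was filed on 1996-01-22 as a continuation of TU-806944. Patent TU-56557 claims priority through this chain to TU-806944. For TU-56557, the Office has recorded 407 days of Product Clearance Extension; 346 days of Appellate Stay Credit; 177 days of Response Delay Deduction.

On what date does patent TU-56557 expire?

2020-07-28

Earliest priority filing: 30 December 1993.
Base term: 30 December 1993 + 25 years → 30 December 2018.
Product Clearance Extension: +407 days → 10 February 2020.
Appellate Stay Credit: +346 days → 21 January 2021.
Response Delay Deduction: −177 days → 28 July 2020.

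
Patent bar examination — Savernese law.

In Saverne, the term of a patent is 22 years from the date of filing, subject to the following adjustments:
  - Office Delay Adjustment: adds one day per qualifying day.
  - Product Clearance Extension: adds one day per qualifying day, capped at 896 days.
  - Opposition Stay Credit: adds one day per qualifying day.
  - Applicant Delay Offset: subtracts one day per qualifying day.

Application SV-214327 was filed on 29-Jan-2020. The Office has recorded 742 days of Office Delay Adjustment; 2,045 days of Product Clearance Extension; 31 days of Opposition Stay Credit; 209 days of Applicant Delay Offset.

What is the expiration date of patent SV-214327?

Base term: filing date + 22 years → 29 January 2042.
Office Delay Adjustment: +742 days → 10 February 2044.
Product Clearance Extension: 2045 days claimed exceeds the 896-day cap, so +896 days → 25 July 2046.
Opposition Stay Credit: +31 days → 25 August 2046.
Applicant Delay Offset: −209 days → 28 January 2046.

2046-01-28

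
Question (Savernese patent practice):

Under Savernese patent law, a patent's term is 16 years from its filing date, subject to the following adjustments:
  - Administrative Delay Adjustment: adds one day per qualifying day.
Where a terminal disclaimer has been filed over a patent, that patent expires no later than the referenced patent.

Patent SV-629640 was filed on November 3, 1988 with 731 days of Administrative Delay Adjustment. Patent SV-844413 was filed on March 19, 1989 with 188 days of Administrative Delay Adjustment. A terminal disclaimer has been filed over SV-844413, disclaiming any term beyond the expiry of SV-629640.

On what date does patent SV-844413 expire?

2005-09-23

Natural term of SV-844413:
  Base: filing + 16 years → 19 March 2005.
  Administrative Delay Adjustment: +188 days → 23 September 2005.
Expiry of referenced patent SV-629640:
  Base: filing + 16 years → 3 November 2004.
  Administrative Delay Adjustment: +731 days → 4 November 2006.
Terminal disclaimer: SV-844413 expires on the earlier of 23 September 2005 and 4 November 2006.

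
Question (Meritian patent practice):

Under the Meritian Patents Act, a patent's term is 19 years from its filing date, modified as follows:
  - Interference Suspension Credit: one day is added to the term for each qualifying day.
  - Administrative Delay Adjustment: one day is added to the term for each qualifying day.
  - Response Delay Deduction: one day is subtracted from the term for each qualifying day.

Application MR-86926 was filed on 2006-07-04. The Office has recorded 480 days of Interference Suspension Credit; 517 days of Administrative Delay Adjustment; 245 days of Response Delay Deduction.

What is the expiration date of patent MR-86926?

July 26, 2027

Base term: filing date + 19 years → 4 July 2025.
Interference Suspension Credit: +480 days → 27 October 2026.
Administrative Delay Adjustment: +517 days → 27 March 2028.
Response Delay Deduction: −245 days → 26 July 2027.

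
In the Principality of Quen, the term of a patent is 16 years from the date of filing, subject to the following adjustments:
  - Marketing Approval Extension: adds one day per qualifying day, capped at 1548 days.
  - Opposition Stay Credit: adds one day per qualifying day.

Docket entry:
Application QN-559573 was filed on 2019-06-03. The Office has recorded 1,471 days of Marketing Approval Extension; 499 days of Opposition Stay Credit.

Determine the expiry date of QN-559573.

Base term: filing date + 16 years → 3 June 2035.
Marketing Approval Extension: 1471 days (within the 1548-day cap) → +1471 days → 13 June 2039.
Opposition Stay Credit: +499 days → 24 October 2040.

October 24, 2040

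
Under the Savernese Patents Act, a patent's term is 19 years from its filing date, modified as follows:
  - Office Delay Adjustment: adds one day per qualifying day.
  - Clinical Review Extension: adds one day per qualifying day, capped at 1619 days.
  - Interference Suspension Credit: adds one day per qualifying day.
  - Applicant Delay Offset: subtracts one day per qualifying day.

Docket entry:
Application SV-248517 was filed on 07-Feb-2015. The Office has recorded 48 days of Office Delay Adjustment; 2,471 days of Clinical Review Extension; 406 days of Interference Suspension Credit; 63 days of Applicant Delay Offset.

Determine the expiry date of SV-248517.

2039-08-10

Base term: filing date + 19 years → 7 February 2034.
Office Delay Adjustment: +48 days → 27 March 2034.
Clinical Review Extension: 2471 days claimed exceeds the 1619-day cap, so +1619 days → 1 September 2038.
Interference Suspension Credit: +406 days → 12 October 2039.
Applicant Delay Offset: −63 days → 10 August 2039.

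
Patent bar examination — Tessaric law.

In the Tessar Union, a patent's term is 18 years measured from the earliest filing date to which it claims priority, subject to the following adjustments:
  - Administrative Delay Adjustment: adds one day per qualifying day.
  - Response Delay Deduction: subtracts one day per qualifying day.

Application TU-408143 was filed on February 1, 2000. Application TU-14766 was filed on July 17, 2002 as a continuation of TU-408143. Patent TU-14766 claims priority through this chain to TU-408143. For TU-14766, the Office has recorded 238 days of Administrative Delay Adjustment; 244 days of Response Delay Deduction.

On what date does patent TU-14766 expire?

Earliest priority filing: 1 February 2000.
Base term: 1 February 2000 + 18 years → 1 February 2018.
Administrative Delay Adjustment: +238 days → 27 September 2018.
Response Delay Deduction: −244 days → 26 January 2018.

January 26, 2018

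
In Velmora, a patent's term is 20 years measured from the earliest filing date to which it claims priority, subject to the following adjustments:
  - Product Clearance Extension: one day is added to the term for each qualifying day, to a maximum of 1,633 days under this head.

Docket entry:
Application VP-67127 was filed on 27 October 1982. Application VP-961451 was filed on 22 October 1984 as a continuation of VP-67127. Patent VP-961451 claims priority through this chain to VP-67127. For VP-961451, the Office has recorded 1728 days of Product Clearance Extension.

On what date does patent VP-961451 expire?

2007-04-17

Earliest priority filing: 27 October 1982.
Base term: 27 October 1982 + 20 years → 27 October 2002.
Product Clearance Extension: 1728 days claimed exceeds the 1633-day cap, so +1633 days → 17 April 2007.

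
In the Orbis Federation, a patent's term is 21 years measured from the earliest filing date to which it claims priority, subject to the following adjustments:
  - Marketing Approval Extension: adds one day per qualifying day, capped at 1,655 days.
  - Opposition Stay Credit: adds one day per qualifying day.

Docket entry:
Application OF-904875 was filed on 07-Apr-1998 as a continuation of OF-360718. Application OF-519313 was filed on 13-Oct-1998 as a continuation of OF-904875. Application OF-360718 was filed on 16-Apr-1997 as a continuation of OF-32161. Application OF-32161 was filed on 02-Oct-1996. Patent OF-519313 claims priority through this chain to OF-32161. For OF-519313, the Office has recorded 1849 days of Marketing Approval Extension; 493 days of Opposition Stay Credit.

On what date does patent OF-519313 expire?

August 20, 2023

Earliest priority filing: 2 October 1996.
Base term: 2 October 1996 + 21 years → 2 October 2017.
Marketing Approval Extension: 1849 days claimed exceeds the 1655-day cap, so +1655 days → 14 April 2022.
Opposition Stay Credit: +493 days → 20 August 2023.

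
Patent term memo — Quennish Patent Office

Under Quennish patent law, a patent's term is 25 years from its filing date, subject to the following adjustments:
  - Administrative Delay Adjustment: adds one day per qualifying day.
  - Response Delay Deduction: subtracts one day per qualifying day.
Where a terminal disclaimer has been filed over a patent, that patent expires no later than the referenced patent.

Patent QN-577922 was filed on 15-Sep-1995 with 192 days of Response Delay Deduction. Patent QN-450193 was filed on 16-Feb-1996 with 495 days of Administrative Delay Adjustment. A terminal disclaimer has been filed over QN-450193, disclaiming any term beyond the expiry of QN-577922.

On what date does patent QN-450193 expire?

2020-03-07

Natural term of QN-450193:
  Base: filing + 25 years → 16 February 2021.
  Administrative Delay Adjustment: +495 days → 26 June 2022.
Expiry of referenced patent QN-577922:
  Base: filing + 25 years → 15 September 2020.
  Response Delay Deduction: −192 days → 7 March 2020.
Terminal disclaimer: QN-450193 expires on the earlier of 26 June 2022 and 7 March 2020.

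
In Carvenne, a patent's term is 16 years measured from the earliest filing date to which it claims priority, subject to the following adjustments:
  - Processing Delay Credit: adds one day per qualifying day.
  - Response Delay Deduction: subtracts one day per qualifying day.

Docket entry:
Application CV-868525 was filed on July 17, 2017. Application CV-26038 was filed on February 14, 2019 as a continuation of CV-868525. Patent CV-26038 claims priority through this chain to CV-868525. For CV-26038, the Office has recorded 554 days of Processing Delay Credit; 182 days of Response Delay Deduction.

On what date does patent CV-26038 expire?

2034-07-24

Earliest priority filing: 17 July 2017.
Base term: 17 July 2017 + 16 years → 17 July 2033.
Processing Delay Credit: +554 days → 22 January 2035.
Response Delay Deduction: −182 days → 24 July 2034.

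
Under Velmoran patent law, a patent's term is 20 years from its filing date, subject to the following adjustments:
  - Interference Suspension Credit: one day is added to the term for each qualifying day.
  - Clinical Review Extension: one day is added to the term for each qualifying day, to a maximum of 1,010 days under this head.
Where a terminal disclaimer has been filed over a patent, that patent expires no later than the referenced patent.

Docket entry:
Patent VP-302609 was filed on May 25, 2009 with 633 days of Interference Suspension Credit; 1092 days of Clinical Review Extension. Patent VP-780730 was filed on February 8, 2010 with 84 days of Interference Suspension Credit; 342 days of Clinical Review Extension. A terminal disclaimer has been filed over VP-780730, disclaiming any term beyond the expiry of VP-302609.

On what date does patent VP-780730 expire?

2031-04-10

Natural term of VP-780730:
  Base: filing + 20 years → 8 February 2030.
  Interference Suspension Credit: +84 days → 3 May 2030.
  Clinical Review Extension: 342 days (within the 1010-day cap) → +342 days → 10 April 2031.
Expiry of referenced patent VP-302609:
  Base: filing + 20 years → 25 May 2029.
  Interference Suspension Credit: +633 days → 17 February 2031.
  Clinical Review Extension: 1092 days claimed exceeds the 1010-day cap, so +1010 days → 23 November 2033.
Terminal disclaimer: VP-780730 expires on the earlier of 10 April 2031 and 23 November 2033.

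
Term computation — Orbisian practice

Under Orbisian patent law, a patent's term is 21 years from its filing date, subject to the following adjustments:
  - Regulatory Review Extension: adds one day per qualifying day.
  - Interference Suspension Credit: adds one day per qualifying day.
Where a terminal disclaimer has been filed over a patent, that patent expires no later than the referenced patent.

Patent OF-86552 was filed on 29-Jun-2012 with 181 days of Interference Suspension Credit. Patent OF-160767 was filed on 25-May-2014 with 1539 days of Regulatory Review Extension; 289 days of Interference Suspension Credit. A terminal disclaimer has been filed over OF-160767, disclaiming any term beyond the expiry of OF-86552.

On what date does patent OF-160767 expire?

December 27, 2033

Natural term of OF-160767:
  Base: filing + 21 years → 25 May 2035.
  Regulatory Review Extension: +1539 days → 11 August 2039.
  Interference Suspension Credit: +289 days → 26 May 2040.
Expiry of referenced patent OF-86552:
  Base: filing + 21 years → 29 June 2033.
  Interference Suspension Credit: +181 days → 27 December 2033.
Terminal disclaimer: OF-160767 expires on the earlier of 26 May 2040 and 27 December 2033.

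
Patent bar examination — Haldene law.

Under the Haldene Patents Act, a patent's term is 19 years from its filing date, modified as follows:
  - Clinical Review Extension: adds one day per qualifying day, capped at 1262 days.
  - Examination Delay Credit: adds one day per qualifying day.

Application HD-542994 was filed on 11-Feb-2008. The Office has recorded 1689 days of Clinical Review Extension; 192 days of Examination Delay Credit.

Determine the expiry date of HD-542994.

February 4, 2031

Base term: filing date + 19 years → 11 February 2027.
Clinical Review Extension: 1689 days claimed exceeds the 1262-day cap, so +1262 days → 27 July 2030.
Examination Delay Credit: +192 days → 4 February 2031.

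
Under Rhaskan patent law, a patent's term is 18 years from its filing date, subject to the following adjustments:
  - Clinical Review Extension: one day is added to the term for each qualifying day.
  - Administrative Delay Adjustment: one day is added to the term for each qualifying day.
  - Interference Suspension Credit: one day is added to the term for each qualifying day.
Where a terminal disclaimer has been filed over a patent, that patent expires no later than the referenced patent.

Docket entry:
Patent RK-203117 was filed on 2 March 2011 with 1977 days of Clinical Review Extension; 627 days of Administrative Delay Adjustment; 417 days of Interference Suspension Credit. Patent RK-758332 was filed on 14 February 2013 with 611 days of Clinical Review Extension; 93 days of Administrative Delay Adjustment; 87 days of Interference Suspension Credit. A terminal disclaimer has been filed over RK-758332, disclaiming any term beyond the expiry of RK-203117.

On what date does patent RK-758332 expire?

April 15, 2033

Natural term of RK-758332:
  Base: filing + 18 years → 14 February 2031.
  Clinical Review Extension: +611 days → 17 October 2032.
  Administrative Delay Adjustment: +93 days → 18 January 2033.
  Interference Suspension Credit: +87 days → 15 April 2033.
Expiry of referenced patent RK-203117:
  Base: filing + 18 years → 2 March 2029.
  Clinical Review Extension: +1977 days → 31 July 2034.
  Administrative Delay Adjustment: +627 days → 18 April 2036.
  Interference Suspension Credit: +417 days → 9 June 2037.
Terminal disclaimer: RK-758332 expires on the earlier of 15 April 2033 and 9 June 2037.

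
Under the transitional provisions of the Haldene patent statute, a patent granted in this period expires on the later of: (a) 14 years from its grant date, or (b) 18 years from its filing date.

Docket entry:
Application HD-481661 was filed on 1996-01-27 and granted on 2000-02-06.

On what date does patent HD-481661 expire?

2014-02-06

(a) grant + 14 years → 6 February 2014.
(b) filing + 18 years → 27 January 2014.
Later of the two: 6 February 2014.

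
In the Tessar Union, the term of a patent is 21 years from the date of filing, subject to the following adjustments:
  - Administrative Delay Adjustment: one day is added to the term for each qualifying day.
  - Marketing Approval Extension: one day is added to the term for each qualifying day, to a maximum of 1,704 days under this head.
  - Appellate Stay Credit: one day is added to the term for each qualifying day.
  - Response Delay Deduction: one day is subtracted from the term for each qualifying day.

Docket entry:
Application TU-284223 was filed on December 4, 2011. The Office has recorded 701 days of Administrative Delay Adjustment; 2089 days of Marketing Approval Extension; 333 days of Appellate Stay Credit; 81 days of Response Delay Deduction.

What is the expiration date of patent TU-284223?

2040-03-14

Base term: filing date + 21 years → 4 December 2032.
Administrative Delay Adjustment: +701 days → 5 November 2034.
Marketing Approval Extension: 2089 days claimed exceeds the 1704-day cap, so +1704 days → 6 July 2039.
Appellate Stay Credit: +333 days → 3 June 2040.
Response Delay Deduction: −81 days → 14 March 2040.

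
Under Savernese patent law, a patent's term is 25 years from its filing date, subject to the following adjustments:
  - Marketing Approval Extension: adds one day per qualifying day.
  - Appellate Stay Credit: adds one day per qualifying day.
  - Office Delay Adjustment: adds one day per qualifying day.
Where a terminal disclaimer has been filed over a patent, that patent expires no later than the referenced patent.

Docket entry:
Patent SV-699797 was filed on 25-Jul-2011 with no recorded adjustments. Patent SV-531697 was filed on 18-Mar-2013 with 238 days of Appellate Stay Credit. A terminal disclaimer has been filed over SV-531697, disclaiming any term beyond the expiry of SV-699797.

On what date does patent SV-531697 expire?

2036-07-25

Natural term of SV-531697:
  Base: filing + 25 years → 18 March 2038.
  Appellate Stay Credit: +238 days → 11 November 2038.
Expiry of referenced patent SV-699797:
  Base: filing + 25 years → 25 July 2036.
Terminal disclaimer: SV-531697 expires on the earlier of 11 November 2038 and 25 July 2036.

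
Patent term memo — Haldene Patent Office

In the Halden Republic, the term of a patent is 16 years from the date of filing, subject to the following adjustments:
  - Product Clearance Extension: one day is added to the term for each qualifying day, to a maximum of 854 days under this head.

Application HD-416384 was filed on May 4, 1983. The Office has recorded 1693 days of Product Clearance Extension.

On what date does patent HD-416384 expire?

September 4, 2001

Base term: filing date + 16 years → 4 May 1999.
Product Clearance Extension: 1693 days claimed exceeds the 854-day cap, so +854 days → 4 September 2001.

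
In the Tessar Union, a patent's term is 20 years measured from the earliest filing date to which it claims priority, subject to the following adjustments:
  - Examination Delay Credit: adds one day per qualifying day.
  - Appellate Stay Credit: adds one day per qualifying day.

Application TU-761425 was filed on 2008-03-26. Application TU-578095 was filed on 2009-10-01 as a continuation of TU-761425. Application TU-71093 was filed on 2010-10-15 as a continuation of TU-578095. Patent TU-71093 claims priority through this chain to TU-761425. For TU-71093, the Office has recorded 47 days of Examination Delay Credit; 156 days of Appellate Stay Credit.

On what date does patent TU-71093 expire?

Earliest priority filing: 26 March 2008.
Base term: 26 March 2008 + 20 years → 26 March 2028.
Examination Delay Credit: +47 days → 12 May 2028.
Appellate Stay Credit: +156 days → 15 October 2028.

2028-10-15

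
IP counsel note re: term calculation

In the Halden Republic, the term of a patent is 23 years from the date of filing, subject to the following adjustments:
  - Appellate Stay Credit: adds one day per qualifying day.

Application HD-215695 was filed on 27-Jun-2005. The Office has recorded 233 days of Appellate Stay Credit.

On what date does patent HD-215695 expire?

Base term: filing date + 23 years → 27 June 2028.
Appellate Stay Credit: +233 days → 15 February 2029.

2029-02-15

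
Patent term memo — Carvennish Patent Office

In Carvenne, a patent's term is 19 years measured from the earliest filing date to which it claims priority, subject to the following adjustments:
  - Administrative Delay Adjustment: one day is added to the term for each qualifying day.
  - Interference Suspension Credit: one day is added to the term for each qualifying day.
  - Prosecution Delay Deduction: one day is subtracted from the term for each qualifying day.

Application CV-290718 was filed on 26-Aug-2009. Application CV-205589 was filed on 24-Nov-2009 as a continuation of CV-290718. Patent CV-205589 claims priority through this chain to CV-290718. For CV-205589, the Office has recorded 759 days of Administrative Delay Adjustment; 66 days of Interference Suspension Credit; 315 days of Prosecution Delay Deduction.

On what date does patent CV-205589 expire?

Earliest priority filing: 26 August 2009.
Base term: 26 August 2009 + 19 years → 26 August 2028.
Administrative Delay Adjustment: +759 days → 24 September 2030.
Interference Suspension Credit: +66 days → 29 November 2030.
Prosecution Delay Deduction: −315 days → 18 January 2030.

2030-01-18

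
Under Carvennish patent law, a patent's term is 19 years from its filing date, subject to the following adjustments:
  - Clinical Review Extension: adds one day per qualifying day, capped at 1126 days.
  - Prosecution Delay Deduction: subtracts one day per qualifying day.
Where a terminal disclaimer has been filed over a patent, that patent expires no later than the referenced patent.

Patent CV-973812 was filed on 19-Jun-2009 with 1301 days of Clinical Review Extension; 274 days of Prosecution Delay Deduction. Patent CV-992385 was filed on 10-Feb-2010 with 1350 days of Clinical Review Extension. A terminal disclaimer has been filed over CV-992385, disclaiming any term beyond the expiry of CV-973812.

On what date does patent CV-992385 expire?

Natural term of CV-992385:
  Base: filing + 19 years → 10 February 2029.
  Clinical Review Extension: 1350 days claimed exceeds the 1126-day cap, so +1126 days → 12 March 2032.
Expiry of referenced patent CV-973812:
  Base: filing + 19 years → 19 June 2028.
  Clinical Review Extension: 1301 days claimed exceeds the 1126-day cap, so +1126 days → 20 July 2031.
  Prosecution Delay Deduction: −274 days → 19 October 2030.
Terminal disclaimer: CV-992385 expires on the earlier of 12 March 2032 and 19 October 2030.

October 19, 2030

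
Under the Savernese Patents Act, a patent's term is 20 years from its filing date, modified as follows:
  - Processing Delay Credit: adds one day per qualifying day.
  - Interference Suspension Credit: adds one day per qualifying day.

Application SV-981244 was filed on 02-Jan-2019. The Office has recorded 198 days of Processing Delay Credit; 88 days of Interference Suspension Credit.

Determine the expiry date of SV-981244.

October 15, 2039

Base term: filing date + 20 years → 2 January 2039.
Processing Delay Credit: +198 days → 19 July 2039.
Interference Suspension Credit: +88 days → 15 October 2039.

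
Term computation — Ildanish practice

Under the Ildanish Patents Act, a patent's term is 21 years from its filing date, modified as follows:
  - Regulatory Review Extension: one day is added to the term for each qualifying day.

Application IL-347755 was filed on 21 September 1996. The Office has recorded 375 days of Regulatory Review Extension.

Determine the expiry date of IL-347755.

Base term: filing date + 21 years → 21 September 2017.
Regulatory Review Extension: +375 days → 1 October 2018.

October 1, 2018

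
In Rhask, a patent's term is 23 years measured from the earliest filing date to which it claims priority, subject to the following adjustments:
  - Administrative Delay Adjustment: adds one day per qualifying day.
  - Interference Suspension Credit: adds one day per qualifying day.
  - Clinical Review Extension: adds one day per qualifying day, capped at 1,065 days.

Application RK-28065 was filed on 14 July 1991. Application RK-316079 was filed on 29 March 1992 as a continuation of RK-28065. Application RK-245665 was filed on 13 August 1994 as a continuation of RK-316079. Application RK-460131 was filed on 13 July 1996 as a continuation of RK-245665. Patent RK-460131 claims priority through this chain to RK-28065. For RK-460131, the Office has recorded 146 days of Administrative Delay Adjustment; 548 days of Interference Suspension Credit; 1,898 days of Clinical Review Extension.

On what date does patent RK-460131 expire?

Earliest priority filing: 14 July 1991.
Base term: 14 July 1991 + 23 years → 14 July 2014.
Administrative Delay Adjustment: +146 days → 7 December 2014.
Interference Suspension Credit: +548 days → 7 June 2016.
Clinical Review Extension: 1898 days claimed exceeds the 1065-day cap, so +1065 days → 8 May 2019.

May 8, 2019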